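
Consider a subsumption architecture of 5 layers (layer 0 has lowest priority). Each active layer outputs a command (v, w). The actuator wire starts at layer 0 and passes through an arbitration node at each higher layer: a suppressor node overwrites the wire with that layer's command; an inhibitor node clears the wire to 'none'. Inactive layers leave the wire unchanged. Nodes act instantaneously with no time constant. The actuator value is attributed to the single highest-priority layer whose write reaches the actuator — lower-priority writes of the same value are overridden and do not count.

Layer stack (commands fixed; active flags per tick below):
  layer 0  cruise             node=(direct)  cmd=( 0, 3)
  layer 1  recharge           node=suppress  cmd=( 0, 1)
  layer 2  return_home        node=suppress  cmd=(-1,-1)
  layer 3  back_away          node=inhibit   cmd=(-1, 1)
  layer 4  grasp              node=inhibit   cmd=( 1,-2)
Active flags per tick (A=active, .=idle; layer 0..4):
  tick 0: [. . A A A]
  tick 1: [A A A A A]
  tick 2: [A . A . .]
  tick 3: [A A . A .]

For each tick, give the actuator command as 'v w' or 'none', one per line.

tick 0:
  [0] cruise off; wire := none
  [1] recharge off; pass none
  [2] return_home on (suppress); wire := (-1, -1)
  [3] back_away on (inhibit); wire := none
  [4] grasp on (inhibit); wire := none
  output none
tick 1:
  [0] cruise on; wire := (0, 3)
  [1] recharge on (suppress); wire := (0, 1)
  [2] return_home on (suppress); wire := (-1, -1)
  [3] back_away on (inhibit); wire := none
  [4] grasp on (inhibit); wire := none
  output none
tick 2:
  [0] cruise on; wire := (0, 3)
  [1] recharge off; pass (0, 3)
  [2] return_home on (suppress); wire := (-1, -1)
  [3] back_away off; pass (-1, -1)
  [4] grasp off; pass (-1, -1)
  output (-1, -1)
tick 3:
  [0] cruise on; wire := (0, 3)
  [1] recharge on (suppress); wire := (0, 1)
  [2] return_home off; pass (0, 1)
  [3] back_away on (inhibit); wire := none
  [4] grasp off; pass none
  output none

none
none
-1 -1
none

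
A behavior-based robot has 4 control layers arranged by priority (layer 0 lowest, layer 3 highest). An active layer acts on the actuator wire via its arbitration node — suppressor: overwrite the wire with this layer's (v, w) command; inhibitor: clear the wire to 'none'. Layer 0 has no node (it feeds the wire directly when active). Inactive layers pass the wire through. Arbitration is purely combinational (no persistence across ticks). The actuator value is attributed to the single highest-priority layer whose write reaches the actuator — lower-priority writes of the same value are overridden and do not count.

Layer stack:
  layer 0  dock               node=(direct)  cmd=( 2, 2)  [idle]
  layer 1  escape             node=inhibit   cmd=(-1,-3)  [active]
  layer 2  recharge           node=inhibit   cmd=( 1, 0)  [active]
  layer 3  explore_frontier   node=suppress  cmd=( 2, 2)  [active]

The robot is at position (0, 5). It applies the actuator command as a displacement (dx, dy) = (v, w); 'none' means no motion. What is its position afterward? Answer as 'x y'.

2 7

L0 dock: idle → wire = none
L1 escape: active, inhibitor → wire = none
L2 recharge: active, inhibitor → wire = none
L3 explore_frontier: active, suppressor → wire = (2, 2)
actuator = (2, 2)
position: (0, 5) + (2, 2) = (2, 7)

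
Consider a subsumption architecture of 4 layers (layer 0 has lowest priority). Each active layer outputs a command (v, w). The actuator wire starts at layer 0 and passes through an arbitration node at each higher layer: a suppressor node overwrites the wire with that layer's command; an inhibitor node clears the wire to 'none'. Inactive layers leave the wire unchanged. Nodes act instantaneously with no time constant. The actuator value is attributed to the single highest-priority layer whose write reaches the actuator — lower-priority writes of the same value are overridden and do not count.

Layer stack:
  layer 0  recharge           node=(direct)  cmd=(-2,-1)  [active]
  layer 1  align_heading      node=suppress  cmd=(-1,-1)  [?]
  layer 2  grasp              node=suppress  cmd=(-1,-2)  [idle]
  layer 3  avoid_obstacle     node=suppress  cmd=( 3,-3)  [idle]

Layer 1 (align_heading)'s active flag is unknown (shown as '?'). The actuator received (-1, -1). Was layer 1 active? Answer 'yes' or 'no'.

If layer 1 is active=yes:
  actuator would be (-1, -1)
If layer 1 is active=no:
  actuator would be (-2, -1)
Observed (-1, -1), so layer 1 was active.

yes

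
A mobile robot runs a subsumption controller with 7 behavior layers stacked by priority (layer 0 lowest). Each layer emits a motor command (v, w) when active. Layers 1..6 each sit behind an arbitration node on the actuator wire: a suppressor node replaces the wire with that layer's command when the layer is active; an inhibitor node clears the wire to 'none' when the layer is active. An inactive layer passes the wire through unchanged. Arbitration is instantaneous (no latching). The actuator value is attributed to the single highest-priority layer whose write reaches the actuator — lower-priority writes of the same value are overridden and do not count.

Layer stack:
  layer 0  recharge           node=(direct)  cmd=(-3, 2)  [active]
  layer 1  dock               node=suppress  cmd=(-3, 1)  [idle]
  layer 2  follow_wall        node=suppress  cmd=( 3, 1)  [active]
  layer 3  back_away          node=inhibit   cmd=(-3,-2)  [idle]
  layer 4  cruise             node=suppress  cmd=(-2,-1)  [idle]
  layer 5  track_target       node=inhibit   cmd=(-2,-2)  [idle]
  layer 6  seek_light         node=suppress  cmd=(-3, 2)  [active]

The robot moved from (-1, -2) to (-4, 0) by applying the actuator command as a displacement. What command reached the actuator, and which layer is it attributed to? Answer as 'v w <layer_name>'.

-3 2 seek_light

displacement = (-4, 0) − (-1, -2) = (-3, 2)
[0] recharge on; wire := (-3, 2)
[1] dock off; pass (-3, 2)
[2] follow_wall on (suppress); wire := (3, 1)
[3] back_away off; pass (3, 1)
[4] cruise off; pass (3, 1)
[5] track_target off; pass (3, 1)
[6] seek_light on (suppress); wire := (-3, 2)
output (-3, 2) — from layer 6 (seek_light)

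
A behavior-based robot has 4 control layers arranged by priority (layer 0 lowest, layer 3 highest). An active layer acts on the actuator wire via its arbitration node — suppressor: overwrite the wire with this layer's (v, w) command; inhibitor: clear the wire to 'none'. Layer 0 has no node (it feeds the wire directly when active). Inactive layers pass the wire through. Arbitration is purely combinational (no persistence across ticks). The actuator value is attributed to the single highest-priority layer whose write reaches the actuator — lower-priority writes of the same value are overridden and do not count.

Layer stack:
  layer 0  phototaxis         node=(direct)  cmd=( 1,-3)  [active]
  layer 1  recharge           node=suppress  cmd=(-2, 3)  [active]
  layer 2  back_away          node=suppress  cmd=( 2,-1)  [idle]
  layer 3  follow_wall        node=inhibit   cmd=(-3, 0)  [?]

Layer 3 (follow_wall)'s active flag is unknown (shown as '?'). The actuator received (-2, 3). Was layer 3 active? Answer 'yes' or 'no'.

If layer 3 is active=yes:
  actuator would be none
If layer 3 is active=no:
  actuator would be (-2, 3)
Observed (-2, 3), so layer 3 was idle.

no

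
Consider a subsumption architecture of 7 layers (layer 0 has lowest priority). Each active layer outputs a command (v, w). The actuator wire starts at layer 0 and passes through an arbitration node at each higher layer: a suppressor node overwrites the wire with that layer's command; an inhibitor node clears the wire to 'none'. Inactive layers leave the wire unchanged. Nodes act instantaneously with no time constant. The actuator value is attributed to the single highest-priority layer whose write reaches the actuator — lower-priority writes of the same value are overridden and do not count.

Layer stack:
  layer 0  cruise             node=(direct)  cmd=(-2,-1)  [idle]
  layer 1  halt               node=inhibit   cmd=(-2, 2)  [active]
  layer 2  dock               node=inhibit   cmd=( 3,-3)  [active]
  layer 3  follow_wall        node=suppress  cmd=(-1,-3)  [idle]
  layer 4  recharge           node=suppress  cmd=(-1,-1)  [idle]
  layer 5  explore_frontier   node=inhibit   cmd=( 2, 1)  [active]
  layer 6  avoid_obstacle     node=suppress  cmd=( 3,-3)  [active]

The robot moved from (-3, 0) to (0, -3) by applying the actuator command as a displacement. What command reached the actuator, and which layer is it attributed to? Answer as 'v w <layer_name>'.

displacement = (0, -3) − (-3, 0) = (3, -3)
layer 0 (cruise) idle — none
layer 1 (halt) active — inhibits: none
layer 2 (dock) active — inhibits: none
layer 3 (follow_wall) idle — unchanged: none
layer 4 (recharge) idle — unchanged: none
layer 5 (explore_frontier) active — inhibits: none
layer 6 (avoid_obstacle) active — suppresses: (3, -3)
→ actuator (3, -3) — from layer 6 (avoid_obstacle)

3 -3 avoid_obstacle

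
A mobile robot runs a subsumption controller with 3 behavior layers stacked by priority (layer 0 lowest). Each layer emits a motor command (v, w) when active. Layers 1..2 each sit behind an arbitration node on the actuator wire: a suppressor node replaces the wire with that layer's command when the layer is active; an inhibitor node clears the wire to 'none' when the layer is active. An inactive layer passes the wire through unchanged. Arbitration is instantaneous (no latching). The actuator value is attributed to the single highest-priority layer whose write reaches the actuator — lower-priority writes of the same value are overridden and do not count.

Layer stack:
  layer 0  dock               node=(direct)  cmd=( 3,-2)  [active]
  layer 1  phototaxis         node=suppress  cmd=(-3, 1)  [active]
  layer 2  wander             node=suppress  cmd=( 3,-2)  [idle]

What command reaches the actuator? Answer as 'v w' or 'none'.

-3 1

L0 dock: active, feeds wire = (3, -2)
L1 phototaxis: active, suppressor → wire = (-3, 1)
L2 wander: idle → wire stays (-3, 1)
actuator = (-3, 1)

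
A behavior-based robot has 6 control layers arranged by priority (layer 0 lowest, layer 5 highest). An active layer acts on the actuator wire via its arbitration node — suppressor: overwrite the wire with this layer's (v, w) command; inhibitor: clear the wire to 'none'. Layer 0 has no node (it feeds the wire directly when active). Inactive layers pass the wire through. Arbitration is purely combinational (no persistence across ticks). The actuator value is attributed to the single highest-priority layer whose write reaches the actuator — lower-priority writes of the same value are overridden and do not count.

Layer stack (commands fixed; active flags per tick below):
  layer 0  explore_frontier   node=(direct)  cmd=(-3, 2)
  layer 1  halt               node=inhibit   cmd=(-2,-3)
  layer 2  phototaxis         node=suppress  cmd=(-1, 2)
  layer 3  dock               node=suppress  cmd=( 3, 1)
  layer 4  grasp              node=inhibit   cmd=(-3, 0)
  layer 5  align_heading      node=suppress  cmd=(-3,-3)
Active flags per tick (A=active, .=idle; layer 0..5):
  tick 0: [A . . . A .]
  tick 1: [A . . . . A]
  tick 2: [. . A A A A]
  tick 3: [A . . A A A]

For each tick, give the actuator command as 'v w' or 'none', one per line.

tick 0:
  layer 0 (explore_frontier) active — direct: (-3, 2)
  layer 1 (halt) idle — unchanged: (-3, 2)
  layer 2 (phototaxis) idle — unchanged: (-3, 2)
  layer 3 (dock) idle — unchanged: (-3, 2)
  layer 4 (grasp) active — inhibits: none
  layer 5 (align_heading) idle — unchanged: none
  → actuator none
tick 1:
  layer 0 (explore_frontier) active — direct: (-3, 2)
  layer 1 (halt) idle — unchanged: (-3, 2)
  layer 2 (phototaxis) idle — unchanged: (-3, 2)
  layer 3 (dock) idle — unchanged: (-3, 2)
  layer 4 (grasp) idle — unchanged: (-3, 2)
  layer 5 (align_heading) active — suppresses: (-3, -3)
  → actuator (-3, -3)
tick 2:
  layer 0 (explore_frontier) idle — none
  layer 1 (halt) idle — unchanged: none
  layer 2 (phototaxis) active — suppresses: (-1, 2)
  layer 3 (dock) active — suppresses: (3, 1)
  layer 4 (grasp) active — inhibits: none
  layer 5 (align_heading) active — suppresses: (-3, -3)
  → actuator (-3, -3)
tick 3:
  layer 0 (explore_frontier) active — direct: (-3, 2)
  layer 1 (halt) idle — unchanged: (-3, 2)
  layer 2 (phototaxis) idle — unchanged: (-3, 2)
  layer 3 (dock) active — suppresses: (3, 1)
  layer 4 (grasp) active — inhibits: none
  layer 5 (align_heading) active — suppresses: (-3, -3)
  → actuator (-3, -3)

none
-3 -3
-3 -3
-3 -3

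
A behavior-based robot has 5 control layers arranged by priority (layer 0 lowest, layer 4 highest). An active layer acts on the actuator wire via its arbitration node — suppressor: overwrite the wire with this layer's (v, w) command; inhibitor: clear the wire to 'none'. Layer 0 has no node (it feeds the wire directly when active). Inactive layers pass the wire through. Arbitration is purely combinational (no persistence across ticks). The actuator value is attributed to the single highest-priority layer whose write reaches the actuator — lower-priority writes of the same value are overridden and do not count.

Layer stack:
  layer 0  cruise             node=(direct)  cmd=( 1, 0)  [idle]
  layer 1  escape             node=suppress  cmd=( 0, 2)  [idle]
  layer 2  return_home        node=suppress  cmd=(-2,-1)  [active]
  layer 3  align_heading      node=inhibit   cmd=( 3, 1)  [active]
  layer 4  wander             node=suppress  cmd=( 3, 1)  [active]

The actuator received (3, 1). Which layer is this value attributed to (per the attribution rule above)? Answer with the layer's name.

wander

layer 0 (cruise) idle — none
layer 1 (escape) idle — unchanged: none
layer 2 (return_home) active — suppresses: (-2, -1)
layer 3 (align_heading) active — inhibits: none
layer 4 (wander) active — suppresses: (3, 1)
→ actuator (3, 1)
last writer: layer 4 = wander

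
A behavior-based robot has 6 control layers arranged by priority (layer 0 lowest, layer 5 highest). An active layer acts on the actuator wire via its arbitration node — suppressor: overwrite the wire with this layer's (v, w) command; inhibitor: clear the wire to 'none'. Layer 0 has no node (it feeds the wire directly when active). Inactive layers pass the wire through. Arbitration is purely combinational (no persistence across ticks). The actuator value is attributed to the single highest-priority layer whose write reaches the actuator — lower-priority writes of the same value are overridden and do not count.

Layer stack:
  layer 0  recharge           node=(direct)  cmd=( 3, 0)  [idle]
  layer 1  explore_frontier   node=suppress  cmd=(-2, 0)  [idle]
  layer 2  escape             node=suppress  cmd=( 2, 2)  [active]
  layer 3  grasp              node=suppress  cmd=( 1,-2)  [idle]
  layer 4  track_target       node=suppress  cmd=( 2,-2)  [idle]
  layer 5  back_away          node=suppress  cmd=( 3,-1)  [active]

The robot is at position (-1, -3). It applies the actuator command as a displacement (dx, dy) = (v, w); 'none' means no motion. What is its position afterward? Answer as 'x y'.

2 -4

layer 0 (recharge) idle — none
layer 1 (explore_frontier) idle — unchanged: none
layer 2 (escape) active — suppresses: (2, 2)
layer 3 (grasp) idle — unchanged: (2, 2)
layer 4 (track_target) idle — unchanged: (2, 2)
layer 5 (back_away) active — suppresses: (3, -1)
→ actuator (3, -1)
position: (-1, -3) + (3, -1) = (2, -4)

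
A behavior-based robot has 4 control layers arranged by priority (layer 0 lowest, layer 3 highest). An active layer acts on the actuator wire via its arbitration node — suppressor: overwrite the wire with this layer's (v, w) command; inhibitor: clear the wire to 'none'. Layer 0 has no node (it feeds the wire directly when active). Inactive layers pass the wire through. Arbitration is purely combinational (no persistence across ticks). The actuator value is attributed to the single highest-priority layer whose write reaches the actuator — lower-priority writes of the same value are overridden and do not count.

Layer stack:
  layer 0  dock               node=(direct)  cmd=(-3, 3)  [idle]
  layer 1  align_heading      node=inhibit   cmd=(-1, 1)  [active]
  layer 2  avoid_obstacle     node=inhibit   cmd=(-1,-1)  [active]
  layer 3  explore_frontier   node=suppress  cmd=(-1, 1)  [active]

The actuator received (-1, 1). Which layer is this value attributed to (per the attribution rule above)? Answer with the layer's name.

layer 0 (dock) idle — none
layer 1 (align_heading) active — inhibits: none
layer 2 (avoid_obstacle) active — inhibits: none
layer 3 (explore_frontier) active — suppresses: (-1, 1)
→ actuator (-1, 1)
last writer: layer 3 = explore_frontier

explore_frontier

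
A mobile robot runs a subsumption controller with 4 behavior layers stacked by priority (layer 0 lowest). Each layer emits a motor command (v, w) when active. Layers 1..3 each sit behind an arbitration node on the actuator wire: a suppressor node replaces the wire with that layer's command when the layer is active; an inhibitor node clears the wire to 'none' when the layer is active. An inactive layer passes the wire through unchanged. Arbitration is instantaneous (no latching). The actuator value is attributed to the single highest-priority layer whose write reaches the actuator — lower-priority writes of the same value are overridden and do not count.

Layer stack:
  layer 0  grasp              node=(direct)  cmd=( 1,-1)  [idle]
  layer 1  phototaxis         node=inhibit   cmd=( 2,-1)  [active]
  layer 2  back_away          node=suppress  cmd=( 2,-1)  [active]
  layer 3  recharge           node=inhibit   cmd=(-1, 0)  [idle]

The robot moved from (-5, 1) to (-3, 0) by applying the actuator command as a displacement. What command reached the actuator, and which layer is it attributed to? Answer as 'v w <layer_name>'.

displacement = (-3, 0) − (-5, 1) = (2, -1)
L0 grasp: idle → wire = none
L1 phototaxis: active, inhibitor → wire = none
L2 back_away: active, suppressor → wire = (2, -1)
L3 recharge: idle → wire stays (2, -1)
actuator = (2, -1) — from layer 2 (back_away)

2 -1 back_away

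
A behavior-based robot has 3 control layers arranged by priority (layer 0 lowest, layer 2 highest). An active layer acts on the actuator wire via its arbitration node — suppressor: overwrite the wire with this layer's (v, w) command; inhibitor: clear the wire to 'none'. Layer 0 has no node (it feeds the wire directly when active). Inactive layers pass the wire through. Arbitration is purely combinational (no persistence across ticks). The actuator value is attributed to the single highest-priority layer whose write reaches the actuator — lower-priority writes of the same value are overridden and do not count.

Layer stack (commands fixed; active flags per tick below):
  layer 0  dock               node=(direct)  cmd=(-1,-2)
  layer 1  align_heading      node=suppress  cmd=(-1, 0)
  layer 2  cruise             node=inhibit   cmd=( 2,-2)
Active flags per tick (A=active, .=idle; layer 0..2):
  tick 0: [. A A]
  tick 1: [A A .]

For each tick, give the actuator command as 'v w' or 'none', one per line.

none
-1 0

tick 0:
  layer 0 (dock) idle — none
  layer 1 (align_heading) active — suppresses: (-1, 0)
  layer 2 (cruise) active — inhibits: none
  → actuator none
tick 1:
  layer 0 (dock) active — direct: (-1, -2)
  layer 1 (align_heading) active — suppresses: (-1, 0)
  layer 2 (cruise) idle — unchanged: (-1, 0)
  → actuator (-1, 0)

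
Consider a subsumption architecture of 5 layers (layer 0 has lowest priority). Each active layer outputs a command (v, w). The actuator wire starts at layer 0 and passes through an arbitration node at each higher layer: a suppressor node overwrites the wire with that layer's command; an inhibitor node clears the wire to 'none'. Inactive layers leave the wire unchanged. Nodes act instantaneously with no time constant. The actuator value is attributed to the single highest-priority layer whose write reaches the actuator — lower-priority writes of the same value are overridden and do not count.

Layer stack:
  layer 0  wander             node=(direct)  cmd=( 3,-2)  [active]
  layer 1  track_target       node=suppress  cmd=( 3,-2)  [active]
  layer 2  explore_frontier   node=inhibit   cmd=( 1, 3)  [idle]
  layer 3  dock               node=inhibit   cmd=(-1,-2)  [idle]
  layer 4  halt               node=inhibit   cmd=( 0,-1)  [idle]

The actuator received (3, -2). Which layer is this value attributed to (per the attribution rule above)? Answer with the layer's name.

layer 0 (wander) active — direct: (3, -2)
layer 1 (track_target) active — suppresses: (3, -2)
layer 2 (explore_frontier) idle — unchanged: (3, -2)
layer 3 (dock) idle — unchanged: (3, -2)
layer 4 (halt) idle — unchanged: (3, -2)
→ actuator (3, -2)
last writer: layer 1 = track_target

track_target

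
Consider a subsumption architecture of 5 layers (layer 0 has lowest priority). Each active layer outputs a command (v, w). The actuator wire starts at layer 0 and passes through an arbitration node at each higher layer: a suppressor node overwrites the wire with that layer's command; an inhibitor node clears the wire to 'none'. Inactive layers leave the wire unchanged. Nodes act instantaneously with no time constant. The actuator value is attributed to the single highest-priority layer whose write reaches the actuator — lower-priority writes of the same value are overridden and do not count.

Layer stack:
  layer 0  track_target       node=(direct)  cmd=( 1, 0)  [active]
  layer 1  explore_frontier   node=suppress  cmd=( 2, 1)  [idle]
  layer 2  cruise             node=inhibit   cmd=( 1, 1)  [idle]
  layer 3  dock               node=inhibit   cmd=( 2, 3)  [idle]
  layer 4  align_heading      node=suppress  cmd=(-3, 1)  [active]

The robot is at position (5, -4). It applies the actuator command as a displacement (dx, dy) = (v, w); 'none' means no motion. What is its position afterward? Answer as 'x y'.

L0 track_target: active, feeds wire = (1, 0)
L1 explore_frontier: idle → wire stays (1, 0)
L2 cruise: idle → wire stays (1, 0)
L3 dock: idle → wire stays (1, 0)
L4 align_heading: active, suppressor → wire = (-3, 1)
actuator = (-3, 1)
position: (5, -4) + (-3, 1) = (2, -3)

2 -3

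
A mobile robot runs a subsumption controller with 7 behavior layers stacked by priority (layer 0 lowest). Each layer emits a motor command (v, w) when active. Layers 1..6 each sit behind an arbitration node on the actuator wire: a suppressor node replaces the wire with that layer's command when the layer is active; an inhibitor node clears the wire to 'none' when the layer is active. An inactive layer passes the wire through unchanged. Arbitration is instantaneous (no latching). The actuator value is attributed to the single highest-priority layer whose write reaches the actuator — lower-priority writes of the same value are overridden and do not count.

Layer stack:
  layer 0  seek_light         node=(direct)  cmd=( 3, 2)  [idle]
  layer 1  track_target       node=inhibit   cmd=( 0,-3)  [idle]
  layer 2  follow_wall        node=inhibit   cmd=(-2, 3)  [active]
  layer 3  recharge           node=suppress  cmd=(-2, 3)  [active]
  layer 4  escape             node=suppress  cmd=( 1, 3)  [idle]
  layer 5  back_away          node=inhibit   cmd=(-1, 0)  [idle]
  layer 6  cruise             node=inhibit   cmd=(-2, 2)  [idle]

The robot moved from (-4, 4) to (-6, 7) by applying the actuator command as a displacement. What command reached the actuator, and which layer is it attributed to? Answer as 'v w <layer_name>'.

displacement = (-6, 7) − (-4, 4) = (-2, 3)
[0] seek_light off; wire := none
[1] track_target off; pass none
[2] follow_wall on (inhibit); wire := none
[3] recharge on (suppress); wire := (-2, 3)
[4] escape off; pass (-2, 3)
[5] back_away off; pass (-2, 3)
[6] cruise off; pass (-2, 3)
output (-2, 3) — from layer 3 (recharge)

-2 3 recharge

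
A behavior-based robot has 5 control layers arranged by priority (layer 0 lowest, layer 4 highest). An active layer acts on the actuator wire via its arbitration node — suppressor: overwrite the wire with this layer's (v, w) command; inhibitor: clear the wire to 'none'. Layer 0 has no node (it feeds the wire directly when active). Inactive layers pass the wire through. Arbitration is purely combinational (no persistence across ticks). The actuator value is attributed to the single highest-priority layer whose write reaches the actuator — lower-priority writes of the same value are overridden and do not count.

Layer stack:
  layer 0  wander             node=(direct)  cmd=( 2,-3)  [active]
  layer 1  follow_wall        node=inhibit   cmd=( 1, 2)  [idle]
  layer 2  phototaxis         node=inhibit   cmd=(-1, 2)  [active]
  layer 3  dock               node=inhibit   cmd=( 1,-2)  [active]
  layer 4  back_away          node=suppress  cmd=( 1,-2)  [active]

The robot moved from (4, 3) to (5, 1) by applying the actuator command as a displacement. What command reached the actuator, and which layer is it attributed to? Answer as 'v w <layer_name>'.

displacement = (5, 1) − (4, 3) = (1, -2)
L0 wander: active, feeds wire = (2, -3)
L1 follow_wall: idle → wire stays (2, -3)
L2 phototaxis: active, inhibitor → wire = none
L3 dock: active, inhibitor → wire = none
L4 back_away: active, suppressor → wire = (1, -2)
actuator = (1, -2) — from layer 4 (back_away)

1 -2 back_away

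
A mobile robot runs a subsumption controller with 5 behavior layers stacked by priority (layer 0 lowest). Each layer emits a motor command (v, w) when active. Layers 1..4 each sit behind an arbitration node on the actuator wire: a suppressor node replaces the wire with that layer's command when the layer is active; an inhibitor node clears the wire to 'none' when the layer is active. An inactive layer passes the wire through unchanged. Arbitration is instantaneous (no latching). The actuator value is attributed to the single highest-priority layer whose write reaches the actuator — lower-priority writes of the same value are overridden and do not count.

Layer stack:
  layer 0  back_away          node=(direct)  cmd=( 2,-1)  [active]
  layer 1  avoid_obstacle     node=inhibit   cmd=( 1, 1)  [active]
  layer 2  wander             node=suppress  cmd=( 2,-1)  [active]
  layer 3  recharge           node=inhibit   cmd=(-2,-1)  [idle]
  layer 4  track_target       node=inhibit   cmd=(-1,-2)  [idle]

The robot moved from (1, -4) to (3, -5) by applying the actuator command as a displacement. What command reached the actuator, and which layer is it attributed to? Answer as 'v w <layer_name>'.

displacement = (3, -5) − (1, -4) = (2, -1)
layer 0 (back_away) active — direct: (2, -1)
layer 1 (avoid_obstacle) active — inhibits: none
layer 2 (wander) active — suppresses: (2, -1)
layer 3 (recharge) idle — unchanged: (2, -1)
layer 4 (track_target) idle — unchanged: (2, -1)
→ actuator (2, -1) — from layer 2 (wander)

2 -1 wander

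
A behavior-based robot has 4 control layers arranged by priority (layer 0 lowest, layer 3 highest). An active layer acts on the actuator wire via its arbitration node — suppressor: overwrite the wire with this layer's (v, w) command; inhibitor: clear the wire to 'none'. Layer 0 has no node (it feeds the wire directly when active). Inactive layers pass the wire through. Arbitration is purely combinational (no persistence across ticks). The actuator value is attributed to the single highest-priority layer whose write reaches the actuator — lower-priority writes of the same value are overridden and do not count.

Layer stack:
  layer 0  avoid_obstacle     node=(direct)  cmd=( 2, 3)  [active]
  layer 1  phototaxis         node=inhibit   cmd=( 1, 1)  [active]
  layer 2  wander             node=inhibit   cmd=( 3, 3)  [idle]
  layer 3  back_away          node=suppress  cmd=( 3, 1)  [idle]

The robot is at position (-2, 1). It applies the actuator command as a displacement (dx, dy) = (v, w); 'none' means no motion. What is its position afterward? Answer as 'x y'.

layer 0 (avoid_obstacle) active — direct: (2, 3)
layer 1 (phototaxis) active — inhibits: none
layer 2 (wander) idle — unchanged: none
layer 3 (back_away) idle — unchanged: none
→ actuator none
position: (-2, 1) + none = (-2, 1)

-2 1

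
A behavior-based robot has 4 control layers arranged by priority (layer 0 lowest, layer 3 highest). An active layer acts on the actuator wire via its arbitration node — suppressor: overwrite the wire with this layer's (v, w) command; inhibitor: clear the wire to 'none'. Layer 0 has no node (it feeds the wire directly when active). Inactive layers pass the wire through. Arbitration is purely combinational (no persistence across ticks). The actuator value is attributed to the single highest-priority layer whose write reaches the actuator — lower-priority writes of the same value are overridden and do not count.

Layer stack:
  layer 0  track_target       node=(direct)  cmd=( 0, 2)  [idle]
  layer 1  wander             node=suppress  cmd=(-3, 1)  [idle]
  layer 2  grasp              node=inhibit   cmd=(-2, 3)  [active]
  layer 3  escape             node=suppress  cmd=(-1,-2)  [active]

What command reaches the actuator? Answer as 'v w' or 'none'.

L0 track_target: idle → wire = none
L1 wander: idle → wire stays none
L2 grasp: active, inhibitor → wire = none
L3 escape: active, suppressor → wire = (-1, -2)
actuator = (-1, -2)

-1 -2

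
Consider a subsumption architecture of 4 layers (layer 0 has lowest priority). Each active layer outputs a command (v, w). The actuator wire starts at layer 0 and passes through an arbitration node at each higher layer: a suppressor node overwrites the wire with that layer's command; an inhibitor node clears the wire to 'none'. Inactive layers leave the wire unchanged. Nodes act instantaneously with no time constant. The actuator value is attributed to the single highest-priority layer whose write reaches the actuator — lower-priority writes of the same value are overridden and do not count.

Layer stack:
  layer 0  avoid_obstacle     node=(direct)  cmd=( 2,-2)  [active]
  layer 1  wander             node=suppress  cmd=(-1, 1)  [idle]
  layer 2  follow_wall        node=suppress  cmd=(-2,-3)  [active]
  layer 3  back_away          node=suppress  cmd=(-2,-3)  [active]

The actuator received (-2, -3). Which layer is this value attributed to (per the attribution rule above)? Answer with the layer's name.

layer 0 (avoid_obstacle) active — direct: (2, -2)
layer 1 (wander) idle — unchanged: (2, -2)
layer 2 (follow_wall) active — suppresses: (-2, -3)
layer 3 (back_away) active — suppresses: (-2, -3)
→ actuator (-2, -3)
last writer: layer 3 = back_away

back_away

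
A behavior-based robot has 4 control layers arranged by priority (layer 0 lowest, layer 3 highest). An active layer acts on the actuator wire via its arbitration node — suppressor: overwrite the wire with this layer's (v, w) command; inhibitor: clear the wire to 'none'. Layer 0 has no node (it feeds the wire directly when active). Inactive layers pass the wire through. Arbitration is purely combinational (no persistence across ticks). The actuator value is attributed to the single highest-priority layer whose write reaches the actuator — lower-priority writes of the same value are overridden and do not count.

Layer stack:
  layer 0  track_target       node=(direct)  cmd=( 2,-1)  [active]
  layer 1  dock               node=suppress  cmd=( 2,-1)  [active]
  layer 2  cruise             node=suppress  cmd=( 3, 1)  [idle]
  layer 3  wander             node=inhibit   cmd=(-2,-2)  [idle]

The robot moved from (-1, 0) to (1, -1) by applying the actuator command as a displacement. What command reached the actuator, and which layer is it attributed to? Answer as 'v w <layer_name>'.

2 -1 dock

displacement = (1, -1) − (-1, 0) = (2, -1)
[0] track_target on; wire := (2, -1)
[1] dock on (suppress); wire := (2, -1)
[2] cruise off; pass (2, -1)
[3] wander off; pass (2, -1)
output (2, -1) — from layer 1 (dock)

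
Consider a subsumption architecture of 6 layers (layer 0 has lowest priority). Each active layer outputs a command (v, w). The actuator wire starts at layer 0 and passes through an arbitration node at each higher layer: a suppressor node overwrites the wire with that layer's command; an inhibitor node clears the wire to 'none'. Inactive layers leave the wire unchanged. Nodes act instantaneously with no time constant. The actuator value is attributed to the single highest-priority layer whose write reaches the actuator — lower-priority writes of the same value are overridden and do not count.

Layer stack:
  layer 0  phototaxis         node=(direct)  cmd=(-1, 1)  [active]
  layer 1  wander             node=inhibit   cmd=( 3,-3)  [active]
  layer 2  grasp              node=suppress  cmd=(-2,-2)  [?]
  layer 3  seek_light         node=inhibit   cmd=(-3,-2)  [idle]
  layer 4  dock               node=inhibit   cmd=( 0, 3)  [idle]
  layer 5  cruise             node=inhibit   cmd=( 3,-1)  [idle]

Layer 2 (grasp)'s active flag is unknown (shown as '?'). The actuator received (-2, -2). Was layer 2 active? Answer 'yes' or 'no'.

yes

If layer 2 is active=yes:
  actuator would be (-2, -2)
If layer 2 is active=no:
  actuator would be none
Observed (-2, -2), so layer 2 was active.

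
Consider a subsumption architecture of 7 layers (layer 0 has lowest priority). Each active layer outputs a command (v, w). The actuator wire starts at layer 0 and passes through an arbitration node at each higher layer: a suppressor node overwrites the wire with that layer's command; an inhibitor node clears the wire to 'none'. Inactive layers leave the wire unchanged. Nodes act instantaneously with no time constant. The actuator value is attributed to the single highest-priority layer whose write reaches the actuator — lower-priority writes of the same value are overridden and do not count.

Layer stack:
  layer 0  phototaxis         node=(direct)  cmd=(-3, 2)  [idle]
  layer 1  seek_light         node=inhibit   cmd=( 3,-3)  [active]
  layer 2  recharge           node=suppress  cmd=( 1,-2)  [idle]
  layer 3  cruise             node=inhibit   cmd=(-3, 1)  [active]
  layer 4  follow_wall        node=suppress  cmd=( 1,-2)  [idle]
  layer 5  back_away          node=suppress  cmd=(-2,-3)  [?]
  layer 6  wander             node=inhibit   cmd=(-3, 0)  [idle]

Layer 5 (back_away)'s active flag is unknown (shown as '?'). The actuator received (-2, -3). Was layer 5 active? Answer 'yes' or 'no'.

If layer 5 is active=yes:
  actuator would be (-2, -3)
If layer 5 is active=no:
  actuator would be none
Observed (-2, -3), so layer 5 was active.

yes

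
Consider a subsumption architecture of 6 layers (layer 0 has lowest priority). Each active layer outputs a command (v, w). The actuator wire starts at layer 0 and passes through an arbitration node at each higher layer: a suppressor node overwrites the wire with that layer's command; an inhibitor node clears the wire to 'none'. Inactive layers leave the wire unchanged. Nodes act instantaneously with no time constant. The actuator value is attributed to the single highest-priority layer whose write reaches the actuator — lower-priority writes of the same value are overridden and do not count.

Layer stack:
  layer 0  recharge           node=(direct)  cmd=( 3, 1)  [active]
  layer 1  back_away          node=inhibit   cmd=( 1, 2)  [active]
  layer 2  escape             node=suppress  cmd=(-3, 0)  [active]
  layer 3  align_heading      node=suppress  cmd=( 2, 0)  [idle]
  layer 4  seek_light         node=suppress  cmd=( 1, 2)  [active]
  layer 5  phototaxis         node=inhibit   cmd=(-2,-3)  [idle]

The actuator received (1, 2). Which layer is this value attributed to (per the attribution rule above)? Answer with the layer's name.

layer 0 (recharge) active — direct: (3, 1)
layer 1 (back_away) active — inhibits: none
layer 2 (escape) active — suppresses: (-3, 0)
layer 3 (align_heading) idle — unchanged: (-3, 0)
layer 4 (seek_light) active — suppresses: (1, 2)
layer 5 (phototaxis) idle — unchanged: (1, 2)
→ actuator (1, 2)
last writer: layer 4 = seek_light

seek_light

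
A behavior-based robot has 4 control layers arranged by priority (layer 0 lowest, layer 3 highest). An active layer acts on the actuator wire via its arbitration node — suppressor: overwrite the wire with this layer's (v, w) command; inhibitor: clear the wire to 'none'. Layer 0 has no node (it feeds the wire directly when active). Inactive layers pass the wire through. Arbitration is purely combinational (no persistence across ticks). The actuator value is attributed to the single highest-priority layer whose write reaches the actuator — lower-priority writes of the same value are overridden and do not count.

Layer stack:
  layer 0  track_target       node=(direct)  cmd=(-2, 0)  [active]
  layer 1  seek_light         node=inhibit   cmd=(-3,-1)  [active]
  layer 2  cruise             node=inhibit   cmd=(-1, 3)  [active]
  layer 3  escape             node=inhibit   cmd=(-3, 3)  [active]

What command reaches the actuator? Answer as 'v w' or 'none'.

none

L0 track_target: active, feeds wire = (-2, 0)
L1 seek_light: active, inhibitor → wire = none
L2 cruise: active, inhibitor → wire = none
L3 escape: active, inhibitor → wire = none
actuator = none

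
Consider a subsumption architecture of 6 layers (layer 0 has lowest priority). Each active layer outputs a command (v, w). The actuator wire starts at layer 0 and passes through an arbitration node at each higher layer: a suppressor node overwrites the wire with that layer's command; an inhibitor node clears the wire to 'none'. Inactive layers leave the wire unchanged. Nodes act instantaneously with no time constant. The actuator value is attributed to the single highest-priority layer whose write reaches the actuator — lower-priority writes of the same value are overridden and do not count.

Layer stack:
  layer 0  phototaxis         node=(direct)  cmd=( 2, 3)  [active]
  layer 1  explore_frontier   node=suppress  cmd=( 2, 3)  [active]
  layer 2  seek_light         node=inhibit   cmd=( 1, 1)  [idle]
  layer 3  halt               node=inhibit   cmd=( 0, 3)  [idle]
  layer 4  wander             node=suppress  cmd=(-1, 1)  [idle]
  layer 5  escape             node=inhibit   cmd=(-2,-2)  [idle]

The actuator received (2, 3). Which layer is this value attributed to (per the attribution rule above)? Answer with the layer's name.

explore_frontier

layer 0 (phototaxis) active — direct: (2, 3)
layer 1 (explore_frontier) active — suppresses: (2, 3)
layer 2 (seek_light) idle — unchanged: (2, 3)
layer 3 (halt) idle — unchanged: (2, 3)
layer 4 (wander) idle — unchanged: (2, 3)
layer 5 (escape) idle — unchanged: (2, 3)
→ actuator (2, 3)
last writer: layer 1 = explore_frontier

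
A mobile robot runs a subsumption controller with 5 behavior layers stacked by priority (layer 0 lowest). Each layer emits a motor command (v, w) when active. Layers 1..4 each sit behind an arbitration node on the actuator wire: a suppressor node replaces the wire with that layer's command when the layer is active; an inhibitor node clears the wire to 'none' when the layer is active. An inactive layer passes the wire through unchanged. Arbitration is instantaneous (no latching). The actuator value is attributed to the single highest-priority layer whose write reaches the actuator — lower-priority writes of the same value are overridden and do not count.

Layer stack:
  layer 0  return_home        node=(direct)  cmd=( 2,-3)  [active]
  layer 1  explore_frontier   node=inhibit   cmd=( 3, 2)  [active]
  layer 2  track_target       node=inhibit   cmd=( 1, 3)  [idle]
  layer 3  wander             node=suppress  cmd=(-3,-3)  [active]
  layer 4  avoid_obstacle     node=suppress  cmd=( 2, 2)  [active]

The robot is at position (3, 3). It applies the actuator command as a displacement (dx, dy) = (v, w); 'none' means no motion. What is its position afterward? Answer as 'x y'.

5 5

[0] return_home on; wire := (2, -3)
[1] explore_frontier on (inhibit); wire := none
[2] track_target off; pass none
[3] wander on (suppress); wire := (-3, -3)
[4] avoid_obstacle on (suppress); wire := (2, 2)
output (2, 2)
position: (3, 3) + (2, 2) = (5, 5)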